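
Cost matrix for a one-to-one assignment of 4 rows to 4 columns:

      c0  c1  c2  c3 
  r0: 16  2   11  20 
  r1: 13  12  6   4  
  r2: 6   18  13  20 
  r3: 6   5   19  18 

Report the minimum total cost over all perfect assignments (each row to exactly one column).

Minimum assignment cost: 25

optimal assignment: row0→col1 (cost 2), row1→col3 (cost 4), row2→col2 (cost 13), row3→col0 (cost 6)
total = 2 + 4 + 13 + 6 = 25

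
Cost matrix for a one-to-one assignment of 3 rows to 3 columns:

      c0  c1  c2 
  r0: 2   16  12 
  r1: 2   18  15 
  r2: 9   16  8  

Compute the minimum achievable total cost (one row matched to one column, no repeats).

optimal assignment: row0→col1 (cost 16), row1→col0 (cost 2), row2→col2 (cost 8)
total = 16 + 2 + 8 = 26

Minimum assignment cost: 26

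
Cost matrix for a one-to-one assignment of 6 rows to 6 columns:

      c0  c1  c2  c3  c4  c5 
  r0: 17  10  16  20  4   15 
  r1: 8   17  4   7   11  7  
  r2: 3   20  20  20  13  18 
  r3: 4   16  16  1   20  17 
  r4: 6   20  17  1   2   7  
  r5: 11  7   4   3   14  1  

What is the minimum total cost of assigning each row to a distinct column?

Minimum assignment cost: 21

optimal assignment: row0→col1 (cost 10), row1→col2 (cost 4), row2→col0 (cost 3), row3→col3 (cost 1), row4→col4 (cost 2), row5→col5 (cost 1)
total = 10 + 4 + 3 + 1 + 2 + 1 = 21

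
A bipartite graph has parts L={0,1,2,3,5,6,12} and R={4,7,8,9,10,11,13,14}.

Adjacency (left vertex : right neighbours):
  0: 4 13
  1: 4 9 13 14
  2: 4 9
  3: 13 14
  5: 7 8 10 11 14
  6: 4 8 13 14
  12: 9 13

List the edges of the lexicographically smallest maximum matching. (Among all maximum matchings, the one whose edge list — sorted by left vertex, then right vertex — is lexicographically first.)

Lex-smallest maximum matching: {(0,4), (1,9), (3,14), (5,7), (6,8), (12,13)}

|M| = 6 (so the lex-smallest maximum matching has 6 edges)
process left vertices in ascending order; for each, take the smallest-labelled available neighbour that still permits 6 edges overall, or leave it unmatched if none does
lex-smallest matching: {0-4, 1-9, 3-14, 5-7, 6-8, 12-13}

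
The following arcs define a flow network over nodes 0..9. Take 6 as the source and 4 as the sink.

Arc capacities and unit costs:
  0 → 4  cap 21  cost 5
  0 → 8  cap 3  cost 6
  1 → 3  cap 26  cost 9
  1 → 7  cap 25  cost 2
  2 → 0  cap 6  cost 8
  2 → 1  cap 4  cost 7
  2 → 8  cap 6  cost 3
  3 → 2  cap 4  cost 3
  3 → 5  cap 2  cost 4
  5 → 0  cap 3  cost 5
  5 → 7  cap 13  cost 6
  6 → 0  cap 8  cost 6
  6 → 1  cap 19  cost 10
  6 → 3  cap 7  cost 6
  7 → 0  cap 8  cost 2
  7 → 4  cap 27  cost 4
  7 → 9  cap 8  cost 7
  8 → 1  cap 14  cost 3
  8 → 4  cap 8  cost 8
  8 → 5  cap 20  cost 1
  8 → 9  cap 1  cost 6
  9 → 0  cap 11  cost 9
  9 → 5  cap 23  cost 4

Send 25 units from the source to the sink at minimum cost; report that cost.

Minimum cost for 25 units: 360

shortest-cost path #1: 6→0→4 push 8 @ unit cost 11 (adds 88)
shortest-cost path #2: 6→1→7→4 push 17 @ unit cost 16 (adds 272)
total cost = 360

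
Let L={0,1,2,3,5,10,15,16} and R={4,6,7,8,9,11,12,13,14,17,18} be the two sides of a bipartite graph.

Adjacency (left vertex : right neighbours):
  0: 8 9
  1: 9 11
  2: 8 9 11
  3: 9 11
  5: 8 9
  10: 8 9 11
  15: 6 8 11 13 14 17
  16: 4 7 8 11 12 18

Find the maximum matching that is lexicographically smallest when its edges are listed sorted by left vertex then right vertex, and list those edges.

Lex-smallest maximum matching: {(0,8), (1,9), (2,11), (15,6), (16,4)}

|M| = 5 (so the lex-smallest maximum matching has 5 edges)
process left vertices in ascending order; for each, take the smallest-labelled available neighbour that still permits 5 edges overall, or leave it unmatched if none does
lex-smallest matching: {0-8, 1-9, 2-11, 15-6, 16-4}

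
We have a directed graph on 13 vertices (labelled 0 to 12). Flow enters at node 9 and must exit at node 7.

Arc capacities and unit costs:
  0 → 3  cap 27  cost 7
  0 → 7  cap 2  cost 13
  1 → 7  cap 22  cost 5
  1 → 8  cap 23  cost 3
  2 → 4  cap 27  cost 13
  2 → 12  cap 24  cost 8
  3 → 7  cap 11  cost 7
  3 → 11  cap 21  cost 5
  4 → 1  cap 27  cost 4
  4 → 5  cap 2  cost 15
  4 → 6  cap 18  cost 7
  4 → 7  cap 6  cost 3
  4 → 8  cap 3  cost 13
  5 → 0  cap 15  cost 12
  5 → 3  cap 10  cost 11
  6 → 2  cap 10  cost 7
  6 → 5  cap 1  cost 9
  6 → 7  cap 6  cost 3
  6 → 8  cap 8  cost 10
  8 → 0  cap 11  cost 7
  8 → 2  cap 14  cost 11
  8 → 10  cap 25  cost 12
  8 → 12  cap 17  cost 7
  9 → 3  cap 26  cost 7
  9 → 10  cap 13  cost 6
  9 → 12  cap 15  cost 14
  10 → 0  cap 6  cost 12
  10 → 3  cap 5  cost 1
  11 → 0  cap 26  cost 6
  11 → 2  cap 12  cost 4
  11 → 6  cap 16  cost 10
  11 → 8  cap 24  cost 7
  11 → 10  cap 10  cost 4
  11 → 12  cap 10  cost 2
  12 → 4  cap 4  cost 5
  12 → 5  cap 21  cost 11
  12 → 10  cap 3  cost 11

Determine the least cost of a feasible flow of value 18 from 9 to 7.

shortest-cost path #1: 9→3→7 push 11 @ unit cost 14 (adds 154)
shortest-cost path #2: 9→12→4→7 push 4 @ unit cost 22 (adds 88)
shortest-cost path #3: 9→3→11→6→7 push 3 @ unit cost 25 (adds 75)
total cost = 317

Minimum cost for 18 units: 317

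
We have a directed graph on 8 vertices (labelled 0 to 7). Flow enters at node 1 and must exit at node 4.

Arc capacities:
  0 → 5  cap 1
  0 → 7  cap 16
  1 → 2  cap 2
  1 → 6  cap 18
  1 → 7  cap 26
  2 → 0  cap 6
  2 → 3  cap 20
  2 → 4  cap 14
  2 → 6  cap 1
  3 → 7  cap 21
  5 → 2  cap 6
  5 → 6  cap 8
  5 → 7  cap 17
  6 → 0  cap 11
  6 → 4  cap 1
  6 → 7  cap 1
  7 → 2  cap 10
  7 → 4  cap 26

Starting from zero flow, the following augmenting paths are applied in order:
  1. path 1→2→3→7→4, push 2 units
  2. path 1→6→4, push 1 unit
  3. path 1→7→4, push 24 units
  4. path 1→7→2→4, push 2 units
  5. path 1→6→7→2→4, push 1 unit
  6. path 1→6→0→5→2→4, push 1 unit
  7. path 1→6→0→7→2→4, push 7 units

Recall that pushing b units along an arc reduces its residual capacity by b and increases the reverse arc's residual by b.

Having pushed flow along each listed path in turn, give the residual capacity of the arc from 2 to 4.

after path 1 (1→2→3→7→4, push 2): res(2,4)=14
after path 2 (1→6→4, push 1): res(2,4)=14
after path 3 (1→7→4, push 24): res(2,4)=14
after path 4 (1→7→2→4, push 2): res(2,4)=12
after path 5 (1→6→7→2→4, push 1): res(2,4)=11
after path 6 (1→6→0→5→2→4, push 1): res(2,4)=10
after path 7 (1→6→0→7→2→4, push 7): res(2,4)=3

Residual capacity of (2,4): 3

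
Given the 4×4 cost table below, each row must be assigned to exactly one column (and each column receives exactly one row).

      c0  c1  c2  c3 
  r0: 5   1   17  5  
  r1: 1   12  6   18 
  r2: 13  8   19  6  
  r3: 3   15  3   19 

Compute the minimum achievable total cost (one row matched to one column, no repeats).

optimal assignment: row0→col1 (cost 1), row1→col0 (cost 1), row2→col3 (cost 6), row3→col2 (cost 3)
total = 1 + 1 + 6 + 3 = 11

Minimum assignment cost: 11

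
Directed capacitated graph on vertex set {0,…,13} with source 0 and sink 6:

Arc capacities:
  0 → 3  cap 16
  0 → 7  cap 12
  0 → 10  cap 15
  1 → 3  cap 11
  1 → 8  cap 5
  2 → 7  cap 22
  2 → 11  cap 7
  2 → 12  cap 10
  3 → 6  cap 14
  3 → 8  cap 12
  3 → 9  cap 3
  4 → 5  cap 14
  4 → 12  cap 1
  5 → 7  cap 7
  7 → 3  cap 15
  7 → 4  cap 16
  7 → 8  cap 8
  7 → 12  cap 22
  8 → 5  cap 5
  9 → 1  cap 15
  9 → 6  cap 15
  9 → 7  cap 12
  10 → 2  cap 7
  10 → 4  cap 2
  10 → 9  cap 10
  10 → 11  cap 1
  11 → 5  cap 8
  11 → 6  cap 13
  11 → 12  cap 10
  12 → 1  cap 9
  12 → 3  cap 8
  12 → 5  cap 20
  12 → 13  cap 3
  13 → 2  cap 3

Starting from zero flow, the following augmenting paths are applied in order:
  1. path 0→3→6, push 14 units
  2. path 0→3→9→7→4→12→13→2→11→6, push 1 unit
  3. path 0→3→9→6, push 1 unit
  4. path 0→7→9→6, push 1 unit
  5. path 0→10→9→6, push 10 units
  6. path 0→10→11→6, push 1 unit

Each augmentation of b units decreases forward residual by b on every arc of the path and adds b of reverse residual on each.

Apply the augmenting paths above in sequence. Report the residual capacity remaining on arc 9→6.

Residual capacity of (9,6): 3

after path 1 (0→3→6, push 14): res(9,6)=15
after path 2 (0→3→9→7→4→12→13→2→11→6, push 1): res(9,6)=15
after path 3 (0→3→9→6, push 1): res(9,6)=14
after path 4 (0→7→9→6, push 1): res(9,6)=13
after path 5 (0→10→9→6, push 10): res(9,6)=3
after path 6 (0→10→11→6, push 1): res(9,6)=3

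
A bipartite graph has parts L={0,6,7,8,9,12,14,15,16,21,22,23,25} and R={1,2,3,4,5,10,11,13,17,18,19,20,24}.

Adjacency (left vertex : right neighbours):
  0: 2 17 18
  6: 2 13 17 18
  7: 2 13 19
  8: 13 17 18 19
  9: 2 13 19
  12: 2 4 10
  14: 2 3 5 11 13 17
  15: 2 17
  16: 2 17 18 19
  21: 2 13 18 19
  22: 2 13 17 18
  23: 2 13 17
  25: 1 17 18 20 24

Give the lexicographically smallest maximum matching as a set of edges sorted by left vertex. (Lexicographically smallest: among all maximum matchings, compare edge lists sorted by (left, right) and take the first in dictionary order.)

Lex-smallest maximum matching: {(0,2), (6,13), (7,19), (8,17), (12,4), (14,3), (16,18), (25,1)}

|M| = 8 (so the lex-smallest maximum matching has 8 edges)
process left vertices in ascending order; for each, take the smallest-labelled available neighbour that still permits 8 edges overall, or leave it unmatched if none does
lex-smallest matching: {0-2, 6-13, 7-19, 8-17, 12-4, 14-3, 16-18, 25-1}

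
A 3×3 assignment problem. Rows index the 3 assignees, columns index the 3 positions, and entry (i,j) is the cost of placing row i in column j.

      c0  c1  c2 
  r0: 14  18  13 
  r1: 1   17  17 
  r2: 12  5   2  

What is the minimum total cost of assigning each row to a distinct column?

optimal assignment: row0→col2 (cost 13), row1→col0 (cost 1), row2→col1 (cost 5)
total = 13 + 1 + 5 = 19

Minimum assignment cost: 19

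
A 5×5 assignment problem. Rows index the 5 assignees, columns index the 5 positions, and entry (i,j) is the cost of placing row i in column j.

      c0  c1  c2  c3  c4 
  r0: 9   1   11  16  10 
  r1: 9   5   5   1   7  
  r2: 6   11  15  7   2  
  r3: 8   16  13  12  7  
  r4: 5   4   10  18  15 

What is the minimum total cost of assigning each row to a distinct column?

Minimum assignment cost: 22

one of 2 optimal assignments: row0→col1 (cost 1), row1→col3 (cost 1), row2→col4 (cost 2), row3→col0 (cost 8), row4→col2 (cost 10)
total = 1 + 1 + 2 + 8 + 10 = 22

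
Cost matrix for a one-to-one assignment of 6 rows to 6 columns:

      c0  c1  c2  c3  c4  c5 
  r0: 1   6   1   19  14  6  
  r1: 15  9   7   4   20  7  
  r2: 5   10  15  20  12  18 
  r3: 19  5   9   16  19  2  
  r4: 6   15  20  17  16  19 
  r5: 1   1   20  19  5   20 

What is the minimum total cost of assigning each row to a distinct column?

optimal assignment: row0→col2 (cost 1), row1→col3 (cost 4), row2→col4 (cost 12), row3→col5 (cost 2), row4→col0 (cost 6), row5→col1 (cost 1)
total = 1 + 4 + 12 + 2 + 6 + 1 = 26

Minimum assignment cost: 26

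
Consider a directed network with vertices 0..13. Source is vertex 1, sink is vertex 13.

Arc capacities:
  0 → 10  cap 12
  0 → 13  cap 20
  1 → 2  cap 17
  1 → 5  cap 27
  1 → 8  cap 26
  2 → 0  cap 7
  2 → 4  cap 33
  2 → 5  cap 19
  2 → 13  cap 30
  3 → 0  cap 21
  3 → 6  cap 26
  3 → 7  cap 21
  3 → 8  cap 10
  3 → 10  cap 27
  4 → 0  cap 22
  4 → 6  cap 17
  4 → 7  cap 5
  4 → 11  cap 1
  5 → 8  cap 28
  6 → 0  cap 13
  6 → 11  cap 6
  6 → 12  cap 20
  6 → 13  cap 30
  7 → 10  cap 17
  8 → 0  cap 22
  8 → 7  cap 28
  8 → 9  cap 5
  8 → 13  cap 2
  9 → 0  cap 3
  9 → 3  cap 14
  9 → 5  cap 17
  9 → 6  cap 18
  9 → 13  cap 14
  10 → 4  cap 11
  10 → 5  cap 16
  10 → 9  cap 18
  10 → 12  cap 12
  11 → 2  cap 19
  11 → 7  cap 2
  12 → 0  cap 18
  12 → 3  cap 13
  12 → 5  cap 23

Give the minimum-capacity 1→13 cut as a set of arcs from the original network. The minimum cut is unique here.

augment #1: 1→2→13 push 17
augment #2: 1→8→13 push 2
augment #3: 1→8→0→13 push 20
augment #4: 1→8→9→13 push 4
augment #5: 1→5→8→9→13 push 1
augment #6: 1→5→8→0→10→9→13 push 2
augment #7: 1→5→8→7→10→9→13 push 7
augment #8: 1→5→8→7→10→4→6→13 push 10
max flow = 63; residual-reachable set from 1 gives S-side
cut edges (S→T): {(1,2), (7,10), (8,0), (8,9), (8,13)} total cap 63

Min-cut arcs: {(1,2), (7,10), (8,0), (8,9), (8,13)} (total capacity 63)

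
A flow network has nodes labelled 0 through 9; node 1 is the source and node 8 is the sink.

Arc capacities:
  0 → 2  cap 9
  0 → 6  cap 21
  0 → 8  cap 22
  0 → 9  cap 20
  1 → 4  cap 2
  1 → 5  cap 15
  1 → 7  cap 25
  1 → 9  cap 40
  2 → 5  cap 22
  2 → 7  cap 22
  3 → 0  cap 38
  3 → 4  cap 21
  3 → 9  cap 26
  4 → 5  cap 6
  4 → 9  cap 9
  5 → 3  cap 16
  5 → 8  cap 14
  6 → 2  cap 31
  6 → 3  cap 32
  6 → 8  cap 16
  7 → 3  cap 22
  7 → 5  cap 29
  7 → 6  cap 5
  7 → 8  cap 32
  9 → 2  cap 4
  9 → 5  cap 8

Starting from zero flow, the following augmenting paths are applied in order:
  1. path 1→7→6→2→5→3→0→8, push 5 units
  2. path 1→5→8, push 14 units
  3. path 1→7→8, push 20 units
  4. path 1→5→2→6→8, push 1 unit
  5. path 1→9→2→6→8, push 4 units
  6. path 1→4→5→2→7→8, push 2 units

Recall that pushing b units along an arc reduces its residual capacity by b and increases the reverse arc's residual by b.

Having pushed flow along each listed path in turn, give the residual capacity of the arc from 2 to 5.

after path 1 (1→7→6→2→5→3→0→8, push 5): res(2,5)=17
after path 2 (1→5→8, push 14): res(2,5)=17
after path 3 (1→7→8, push 20): res(2,5)=17
after path 4 (1→5→2→6→8, push 1): res(2,5)=18
after path 5 (1→9→2→6→8, push 4): res(2,5)=18
after path 6 (1→4→5→2→7→8, push 2): res(2,5)=20

Residual capacity of (2,5): 20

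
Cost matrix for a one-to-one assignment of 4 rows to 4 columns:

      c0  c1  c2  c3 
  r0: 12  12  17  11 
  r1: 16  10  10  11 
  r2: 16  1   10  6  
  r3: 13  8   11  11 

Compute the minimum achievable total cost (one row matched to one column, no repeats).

optimal assignment: row0→col0 (cost 12), row1→col2 (cost 10), row2→col1 (cost 1), row3→col3 (cost 11)
total = 12 + 10 + 1 + 11 = 34

Minimum assignment cost: 34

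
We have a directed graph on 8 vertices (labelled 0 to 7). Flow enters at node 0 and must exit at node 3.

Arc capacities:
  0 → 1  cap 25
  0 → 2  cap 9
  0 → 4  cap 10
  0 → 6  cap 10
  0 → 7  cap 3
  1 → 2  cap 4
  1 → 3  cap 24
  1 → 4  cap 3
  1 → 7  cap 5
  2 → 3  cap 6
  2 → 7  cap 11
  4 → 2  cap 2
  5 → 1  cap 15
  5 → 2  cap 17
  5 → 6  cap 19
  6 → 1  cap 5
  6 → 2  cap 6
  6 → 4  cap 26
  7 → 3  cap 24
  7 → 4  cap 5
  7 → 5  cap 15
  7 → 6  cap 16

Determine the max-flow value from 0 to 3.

Maximum flow value: 49

augment #1: 0→1→3 bottleneck 24, total now 24
augment #2: 0→2→3 bottleneck 6, total now 30
augment #3: 0→7→3 bottleneck 3, total now 33
augment #4: 0→1→7→3 bottleneck 1, total now 34
augment #5: 0→2→7→3 bottleneck 3, total now 37
augment #6: 0→4→2→7→3 bottleneck 2, total now 39
augment #7: 0→6→1→7→3 bottleneck 4, total now 43
augment #8: 0→6→2→7→3 bottleneck 6, total now 49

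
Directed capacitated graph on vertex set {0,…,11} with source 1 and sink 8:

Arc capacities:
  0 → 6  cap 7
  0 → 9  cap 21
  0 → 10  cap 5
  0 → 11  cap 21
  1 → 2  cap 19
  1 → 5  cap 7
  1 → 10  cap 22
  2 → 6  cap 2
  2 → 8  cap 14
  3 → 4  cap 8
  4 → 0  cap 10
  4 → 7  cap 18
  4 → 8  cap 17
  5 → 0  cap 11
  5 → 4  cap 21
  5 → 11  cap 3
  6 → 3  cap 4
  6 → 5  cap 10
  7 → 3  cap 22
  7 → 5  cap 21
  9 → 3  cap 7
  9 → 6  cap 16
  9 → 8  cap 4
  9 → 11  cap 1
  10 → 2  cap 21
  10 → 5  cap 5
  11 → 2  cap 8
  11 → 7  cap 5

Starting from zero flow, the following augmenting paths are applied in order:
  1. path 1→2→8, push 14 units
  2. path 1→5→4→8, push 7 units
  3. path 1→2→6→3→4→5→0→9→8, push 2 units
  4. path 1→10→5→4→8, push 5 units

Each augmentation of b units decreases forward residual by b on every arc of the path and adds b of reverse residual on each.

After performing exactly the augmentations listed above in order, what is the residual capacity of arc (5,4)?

after path 1 (1→2→8, push 14): res(5,4)=21
after path 2 (1→5→4→8, push 7): res(5,4)=14
after path 3 (1→2→6→3→4→5→0→9→8, push 2): res(5,4)=16
after path 4 (1→10→5→4→8, push 5): res(5,4)=11

Residual capacity of (5,4): 11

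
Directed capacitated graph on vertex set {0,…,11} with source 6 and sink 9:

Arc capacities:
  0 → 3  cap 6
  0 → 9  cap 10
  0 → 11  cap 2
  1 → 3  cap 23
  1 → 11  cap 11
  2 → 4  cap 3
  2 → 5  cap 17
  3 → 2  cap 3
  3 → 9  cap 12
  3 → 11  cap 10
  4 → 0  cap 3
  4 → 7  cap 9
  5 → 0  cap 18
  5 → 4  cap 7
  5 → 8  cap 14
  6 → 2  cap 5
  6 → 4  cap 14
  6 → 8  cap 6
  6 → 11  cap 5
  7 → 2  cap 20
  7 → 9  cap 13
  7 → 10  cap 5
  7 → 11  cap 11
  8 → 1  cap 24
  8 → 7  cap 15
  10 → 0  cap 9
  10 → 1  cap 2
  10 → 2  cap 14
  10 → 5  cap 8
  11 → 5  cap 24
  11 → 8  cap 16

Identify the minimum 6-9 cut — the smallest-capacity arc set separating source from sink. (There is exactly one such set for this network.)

augment #1: 6→4→0→9 push 3
augment #2: 6→4→7→9 push 9
augment #3: 6→8→7→9 push 4
augment #4: 6→2→5→0→9 push 5
augment #5: 6→8→1→3→9 push 2
augment #6: 6→11→5→0→9 push 2
augment #7: 6→11→5→0→3→9 push 3
max flow = 28; residual-reachable set from 6 gives S-side
cut edges (S→T): {(4,0), (4,7), (6,2), (6,8), (6,11)} total cap 28

Min-cut arcs: {(4,0), (4,7), (6,2), (6,8), (6,11)} (total capacity 28)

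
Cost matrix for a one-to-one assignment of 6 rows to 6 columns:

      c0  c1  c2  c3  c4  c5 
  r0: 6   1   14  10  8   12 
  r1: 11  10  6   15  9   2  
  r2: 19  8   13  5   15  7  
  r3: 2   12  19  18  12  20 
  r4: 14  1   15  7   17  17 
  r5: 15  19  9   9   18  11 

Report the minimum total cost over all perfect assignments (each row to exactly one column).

Minimum assignment cost: 27

optimal assignment: row0→col4 (cost 8), row1→col5 (cost 2), row2→col3 (cost 5), row3→col0 (cost 2), row4→col1 (cost 1), row5→col2 (cost 9)
total = 8 + 2 + 5 + 2 + 1 + 9 = 27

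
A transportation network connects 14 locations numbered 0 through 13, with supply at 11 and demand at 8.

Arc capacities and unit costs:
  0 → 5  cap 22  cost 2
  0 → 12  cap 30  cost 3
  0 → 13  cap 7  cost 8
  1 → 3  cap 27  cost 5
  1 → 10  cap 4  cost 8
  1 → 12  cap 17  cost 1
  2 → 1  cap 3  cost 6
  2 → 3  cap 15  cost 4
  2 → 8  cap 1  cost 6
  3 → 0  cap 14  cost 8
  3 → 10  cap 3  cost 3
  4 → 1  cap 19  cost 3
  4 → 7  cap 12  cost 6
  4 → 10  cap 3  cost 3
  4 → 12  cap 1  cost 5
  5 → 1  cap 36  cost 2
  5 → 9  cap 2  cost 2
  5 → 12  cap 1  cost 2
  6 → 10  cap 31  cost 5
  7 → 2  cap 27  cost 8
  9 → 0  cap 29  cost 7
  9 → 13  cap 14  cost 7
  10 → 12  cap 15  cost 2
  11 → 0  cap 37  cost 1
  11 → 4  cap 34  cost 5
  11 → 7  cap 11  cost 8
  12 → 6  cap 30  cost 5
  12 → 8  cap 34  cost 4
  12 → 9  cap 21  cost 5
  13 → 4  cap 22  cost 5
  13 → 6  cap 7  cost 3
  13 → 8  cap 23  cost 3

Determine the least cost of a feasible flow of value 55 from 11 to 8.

Minimum cost for 55 units: 702

shortest-cost path #1: 11→0→12→8 push 30 @ unit cost 8 (adds 240)
shortest-cost path #2: 11→0→5→12→8 push 1 @ unit cost 9 (adds 9)
shortest-cost path #3: 11→0→5→1→12→8 push 3 @ unit cost 10 (adds 30)
shortest-cost path #4: 11→0→13→8 push 3 @ unit cost 12 (adds 36)
shortest-cost path #5: 11→4→1→5→0→13→8 push 3 @ unit cost 15 (adds 45)
shortest-cost path #6: 11→4→1→12→5→0→13→8 push 1 @ unit cost 16 (adds 16)
shortest-cost path #7: 11→4→1→12→0→5→9→13→8 push 2 @ unit cost 20 (adds 40)
shortest-cost path #8: 11→7→2→8 push 1 @ unit cost 22 (adds 22)
shortest-cost path #9: 11→4→1→12→9→13→8 push 11 @ unit cost 24 (adds 264)
total cost = 702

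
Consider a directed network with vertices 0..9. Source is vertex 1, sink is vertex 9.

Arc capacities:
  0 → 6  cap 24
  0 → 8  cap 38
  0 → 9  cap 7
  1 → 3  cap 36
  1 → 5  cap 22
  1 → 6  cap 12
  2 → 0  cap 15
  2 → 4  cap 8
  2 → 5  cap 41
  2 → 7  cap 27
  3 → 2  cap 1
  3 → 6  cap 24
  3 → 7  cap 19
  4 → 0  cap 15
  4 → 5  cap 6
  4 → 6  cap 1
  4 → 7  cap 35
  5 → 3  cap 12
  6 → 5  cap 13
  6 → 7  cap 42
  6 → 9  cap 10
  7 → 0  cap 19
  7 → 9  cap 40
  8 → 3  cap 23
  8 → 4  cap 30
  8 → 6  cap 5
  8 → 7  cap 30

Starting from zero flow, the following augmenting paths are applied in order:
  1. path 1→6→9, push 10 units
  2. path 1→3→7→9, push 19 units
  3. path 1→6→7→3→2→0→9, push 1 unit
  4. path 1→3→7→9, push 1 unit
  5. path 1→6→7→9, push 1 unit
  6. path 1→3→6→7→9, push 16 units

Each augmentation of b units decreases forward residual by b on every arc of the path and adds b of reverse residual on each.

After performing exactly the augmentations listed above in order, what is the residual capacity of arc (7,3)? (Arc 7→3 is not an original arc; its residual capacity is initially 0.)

after path 1 (1→6→9, push 10): res(7,3)=0
after path 2 (1→3→7→9, push 19): res(7,3)=19
after path 3 (1→6→7→3→2→0→9, push 1): res(7,3)=18
after path 4 (1→3→7→9, push 1): res(7,3)=19
after path 5 (1→6→7→9, push 1): res(7,3)=19
after path 6 (1→3→6→7→9, push 16): res(7,3)=19

Residual capacity of (7,3): 19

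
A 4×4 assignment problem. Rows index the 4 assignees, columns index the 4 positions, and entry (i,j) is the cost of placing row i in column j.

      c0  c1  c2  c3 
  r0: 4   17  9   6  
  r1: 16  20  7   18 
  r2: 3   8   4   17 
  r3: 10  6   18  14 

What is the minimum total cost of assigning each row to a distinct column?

Minimum assignment cost: 22

optimal assignment: row0→col3 (cost 6), row1→col2 (cost 7), row2→col0 (cost 3), row3→col1 (cost 6)
total = 6 + 7 + 3 + 6 = 22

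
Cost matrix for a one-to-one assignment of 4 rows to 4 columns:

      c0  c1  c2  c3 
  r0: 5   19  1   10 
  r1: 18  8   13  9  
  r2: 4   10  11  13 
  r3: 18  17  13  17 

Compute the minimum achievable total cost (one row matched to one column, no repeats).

Minimum assignment cost: 30

optimal assignment: row0→col2 (cost 1), row1→col1 (cost 8), row2→col0 (cost 4), row3→col3 (cost 17)
total = 1 + 8 + 4 + 17 = 30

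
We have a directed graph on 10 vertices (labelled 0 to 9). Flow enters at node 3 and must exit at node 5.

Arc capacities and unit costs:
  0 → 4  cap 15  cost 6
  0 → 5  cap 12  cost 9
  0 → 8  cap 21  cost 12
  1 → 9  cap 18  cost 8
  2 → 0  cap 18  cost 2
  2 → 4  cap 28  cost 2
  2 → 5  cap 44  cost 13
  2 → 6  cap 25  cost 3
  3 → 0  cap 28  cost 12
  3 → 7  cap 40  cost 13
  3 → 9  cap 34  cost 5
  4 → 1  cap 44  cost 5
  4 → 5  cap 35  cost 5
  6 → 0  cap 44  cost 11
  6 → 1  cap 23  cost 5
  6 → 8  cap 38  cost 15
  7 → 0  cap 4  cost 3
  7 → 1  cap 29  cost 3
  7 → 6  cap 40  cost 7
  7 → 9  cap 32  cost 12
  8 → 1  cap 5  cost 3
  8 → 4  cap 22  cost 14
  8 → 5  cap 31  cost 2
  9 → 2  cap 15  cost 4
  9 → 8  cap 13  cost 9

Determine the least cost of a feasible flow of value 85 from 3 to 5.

Minimum cost for 85 units: 2362

shortest-cost path #1: 3→9→2→4→5 push 15 @ unit cost 16 (adds 240)
shortest-cost path #2: 3→9→8→5 push 13 @ unit cost 16 (adds 208)
shortest-cost path #3: 3→0→5 push 12 @ unit cost 21 (adds 252)
shortest-cost path #4: 3→0→4→5 push 15 @ unit cost 23 (adds 345)
shortest-cost path #5: 3→0→8→5 push 1 @ unit cost 26 (adds 26)
shortest-cost path #6: 3→7→0→8→5 push 4 @ unit cost 30 (adds 120)
shortest-cost path #7: 3→7→6→8→5 push 13 @ unit cost 37 (adds 481)
shortest-cost path #8: 3→7→6→8→4→5 push 5 @ unit cost 54 (adds 270)
shortest-cost path #9: 3→7→6→8→4→2→5 push 7 @ unit cost 60 (adds 420)
total cost = 2362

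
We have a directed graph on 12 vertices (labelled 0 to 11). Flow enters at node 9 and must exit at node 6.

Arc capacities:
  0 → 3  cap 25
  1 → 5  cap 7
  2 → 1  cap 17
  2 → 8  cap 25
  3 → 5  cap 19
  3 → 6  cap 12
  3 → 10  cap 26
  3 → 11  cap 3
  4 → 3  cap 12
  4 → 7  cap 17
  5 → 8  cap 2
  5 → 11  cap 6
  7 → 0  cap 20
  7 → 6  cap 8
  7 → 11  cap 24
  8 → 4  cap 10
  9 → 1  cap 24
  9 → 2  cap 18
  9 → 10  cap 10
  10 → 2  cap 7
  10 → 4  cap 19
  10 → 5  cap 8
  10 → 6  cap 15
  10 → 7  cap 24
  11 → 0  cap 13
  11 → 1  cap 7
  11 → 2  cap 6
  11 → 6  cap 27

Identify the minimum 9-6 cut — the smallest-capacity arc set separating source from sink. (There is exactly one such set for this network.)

Min-cut arcs: {(5,11), (8,4), (9,10)} (total capacity 26)

augment #1: 9→10→6 push 10
augment #2: 9→1→5→11→6 push 6
augment #3: 9→2→8→4→3→6 push 10
max flow = 26; residual-reachable set from 9 gives S-side
cut edges (S→T): {(5,11), (8,4), (9,10)} total cap 26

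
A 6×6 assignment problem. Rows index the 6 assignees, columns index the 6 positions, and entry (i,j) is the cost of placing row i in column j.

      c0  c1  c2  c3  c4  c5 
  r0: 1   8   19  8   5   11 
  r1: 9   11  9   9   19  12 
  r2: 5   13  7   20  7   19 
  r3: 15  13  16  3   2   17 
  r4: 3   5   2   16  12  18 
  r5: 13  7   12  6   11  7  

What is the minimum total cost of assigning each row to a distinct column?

one of 2 optimal assignments: row0→col0 (cost 1), row1→col1 (cost 11), row2→col4 (cost 7), row3→col3 (cost 3), row4→col2 (cost 2), row5→col5 (cost 7)
total = 1 + 11 + 7 + 3 + 2 + 7 = 31

Minimum assignment cost: 31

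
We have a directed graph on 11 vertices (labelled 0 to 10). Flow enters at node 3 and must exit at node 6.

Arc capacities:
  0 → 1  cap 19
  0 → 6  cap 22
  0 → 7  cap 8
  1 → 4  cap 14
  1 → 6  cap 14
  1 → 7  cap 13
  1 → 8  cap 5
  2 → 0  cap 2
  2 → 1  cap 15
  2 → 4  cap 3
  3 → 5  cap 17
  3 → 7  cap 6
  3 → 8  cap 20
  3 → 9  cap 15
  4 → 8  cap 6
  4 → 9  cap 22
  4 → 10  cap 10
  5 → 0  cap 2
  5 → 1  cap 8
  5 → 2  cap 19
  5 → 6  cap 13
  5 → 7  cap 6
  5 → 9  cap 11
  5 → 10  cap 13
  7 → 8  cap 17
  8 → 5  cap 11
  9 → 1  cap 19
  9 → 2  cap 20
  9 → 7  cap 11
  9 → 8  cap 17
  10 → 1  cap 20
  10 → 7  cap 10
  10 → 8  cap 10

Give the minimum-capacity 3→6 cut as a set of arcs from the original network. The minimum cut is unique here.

Min-cut arcs: {(1,6), (2,0), (5,0), (5,6)} (total capacity 31)

augment #1: 3→5→6 push 13
augment #2: 3→5→0→6 push 2
augment #3: 3→5→1→6 push 2
augment #4: 3→9→1→6 push 12
augment #5: 3→9→2→0→6 push 2
max flow = 31; residual-reachable set from 3 gives S-side
cut edges (S→T): {(1,6), (2,0), (5,0), (5,6)} total cap 31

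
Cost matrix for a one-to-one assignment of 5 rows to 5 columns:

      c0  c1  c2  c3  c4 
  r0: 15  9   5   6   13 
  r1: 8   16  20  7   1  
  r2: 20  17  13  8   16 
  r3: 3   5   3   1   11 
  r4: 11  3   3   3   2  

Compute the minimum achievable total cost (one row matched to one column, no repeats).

Minimum assignment cost: 20

optimal assignment: row0→col2 (cost 5), row1→col4 (cost 1), row2→col3 (cost 8), row3→col0 (cost 3), row4→col1 (cost 3)
total = 5 + 1 + 8 + 3 + 3 = 20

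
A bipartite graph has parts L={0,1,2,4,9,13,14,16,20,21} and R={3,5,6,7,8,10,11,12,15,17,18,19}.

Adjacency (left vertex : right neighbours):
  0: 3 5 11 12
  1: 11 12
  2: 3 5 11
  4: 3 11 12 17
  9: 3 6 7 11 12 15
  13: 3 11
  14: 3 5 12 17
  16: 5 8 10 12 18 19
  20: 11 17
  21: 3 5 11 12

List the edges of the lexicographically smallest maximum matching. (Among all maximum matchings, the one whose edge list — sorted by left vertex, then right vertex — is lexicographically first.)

Lex-smallest maximum matching: {(0,3), (1,11), (2,5), (4,12), (9,6), (14,17), (16,8)}

|M| = 7 (so the lex-smallest maximum matching has 7 edges)
process left vertices in ascending order; for each, take the smallest-labelled available neighbour that still permits 7 edges overall, or leave it unmatched if none does
lex-smallest matching: {0-3, 1-11, 2-5, 4-12, 9-6, 14-17, 16-8}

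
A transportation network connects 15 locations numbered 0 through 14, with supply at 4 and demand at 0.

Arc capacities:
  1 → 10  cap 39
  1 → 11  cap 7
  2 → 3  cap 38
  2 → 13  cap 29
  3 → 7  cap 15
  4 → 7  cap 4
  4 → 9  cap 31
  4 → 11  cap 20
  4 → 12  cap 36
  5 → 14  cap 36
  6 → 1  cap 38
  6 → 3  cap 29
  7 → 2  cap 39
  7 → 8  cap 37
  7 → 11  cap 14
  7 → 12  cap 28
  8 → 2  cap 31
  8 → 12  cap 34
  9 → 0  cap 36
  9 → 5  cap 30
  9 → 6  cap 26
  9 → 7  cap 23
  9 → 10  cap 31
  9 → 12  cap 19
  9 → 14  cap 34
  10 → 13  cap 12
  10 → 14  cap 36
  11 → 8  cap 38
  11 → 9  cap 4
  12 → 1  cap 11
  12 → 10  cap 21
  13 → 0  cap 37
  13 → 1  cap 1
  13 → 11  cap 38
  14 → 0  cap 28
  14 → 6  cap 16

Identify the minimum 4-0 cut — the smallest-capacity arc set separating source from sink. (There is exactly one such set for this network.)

augment #1: 4→9→0 push 31
augment #2: 4→11→9→0 push 4
augment #3: 4→7→2→13→0 push 4
augment #4: 4→12→10→13→0 push 12
augment #5: 4→12→10→14→0 push 9
augment #6: 4→11→8→2→13→0 push 16
augment #7: 4→12→1→10→14→0 push 11
max flow = 87; residual-reachable set from 4 gives S-side
cut edges (S→T): {(4,7), (4,9), (4,11), (12,1), (12,10)} total cap 87

Min-cut arcs: {(4,7), (4,9), (4,11), (12,1), (12,10)} (total capacity 87)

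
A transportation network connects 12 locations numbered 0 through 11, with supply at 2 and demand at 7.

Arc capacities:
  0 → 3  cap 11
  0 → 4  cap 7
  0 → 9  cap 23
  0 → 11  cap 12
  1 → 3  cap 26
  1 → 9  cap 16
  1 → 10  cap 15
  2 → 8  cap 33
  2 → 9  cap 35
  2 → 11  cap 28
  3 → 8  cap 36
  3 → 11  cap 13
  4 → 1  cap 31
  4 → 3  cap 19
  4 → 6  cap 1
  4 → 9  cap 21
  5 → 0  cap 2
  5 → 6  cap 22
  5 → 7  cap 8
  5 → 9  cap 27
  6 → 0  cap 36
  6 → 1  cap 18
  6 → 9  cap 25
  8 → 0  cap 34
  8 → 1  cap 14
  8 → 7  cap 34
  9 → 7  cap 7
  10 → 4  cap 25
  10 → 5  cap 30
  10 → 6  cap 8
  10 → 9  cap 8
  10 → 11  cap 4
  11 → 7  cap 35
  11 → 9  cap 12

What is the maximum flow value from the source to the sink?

augment #1: 2→8→7 bottleneck 33, total now 33
augment #2: 2→9→7 bottleneck 7, total now 40
augment #3: 2→11→7 bottleneck 28, total now 68

Maximum flow value: 68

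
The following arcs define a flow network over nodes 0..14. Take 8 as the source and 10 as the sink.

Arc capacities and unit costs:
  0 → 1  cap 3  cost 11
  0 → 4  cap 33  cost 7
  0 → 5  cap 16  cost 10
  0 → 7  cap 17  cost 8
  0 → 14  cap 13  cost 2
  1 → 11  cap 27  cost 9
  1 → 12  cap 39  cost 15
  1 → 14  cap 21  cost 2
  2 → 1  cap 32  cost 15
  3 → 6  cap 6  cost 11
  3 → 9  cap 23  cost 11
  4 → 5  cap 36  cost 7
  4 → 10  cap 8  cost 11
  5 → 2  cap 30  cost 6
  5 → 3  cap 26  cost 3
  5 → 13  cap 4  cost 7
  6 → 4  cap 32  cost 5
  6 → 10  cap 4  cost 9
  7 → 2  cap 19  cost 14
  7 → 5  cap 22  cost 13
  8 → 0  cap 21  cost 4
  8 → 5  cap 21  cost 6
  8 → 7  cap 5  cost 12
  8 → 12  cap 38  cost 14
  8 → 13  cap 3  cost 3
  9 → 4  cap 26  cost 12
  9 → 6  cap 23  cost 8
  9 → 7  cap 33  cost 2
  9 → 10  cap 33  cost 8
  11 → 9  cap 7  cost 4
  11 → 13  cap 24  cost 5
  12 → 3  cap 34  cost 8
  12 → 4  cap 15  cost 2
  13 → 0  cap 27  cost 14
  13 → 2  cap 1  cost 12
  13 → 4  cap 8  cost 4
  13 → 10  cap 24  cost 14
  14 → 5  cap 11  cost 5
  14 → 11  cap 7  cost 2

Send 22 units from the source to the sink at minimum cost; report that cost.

shortest-cost path #1: 8→13→10 push 3 @ unit cost 17 (adds 51)
shortest-cost path #2: 8→0→14→11→9→10 push 7 @ unit cost 20 (adds 140)
shortest-cost path #3: 8→0→4→10 push 8 @ unit cost 22 (adds 176)
shortest-cost path #4: 8→5→13→10 push 4 @ unit cost 27 (adds 108)
total cost = 475

Minimum cost for 22 units: 475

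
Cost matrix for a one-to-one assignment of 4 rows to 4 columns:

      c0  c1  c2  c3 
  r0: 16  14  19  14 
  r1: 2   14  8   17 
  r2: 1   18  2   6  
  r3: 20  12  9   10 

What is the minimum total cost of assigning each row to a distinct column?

optimal assignment: row0→col1 (cost 14), row1→col0 (cost 2), row2→col2 (cost 2), row3→col3 (cost 10)
total = 14 + 2 + 2 + 10 = 28

Minimum assignment cost: 28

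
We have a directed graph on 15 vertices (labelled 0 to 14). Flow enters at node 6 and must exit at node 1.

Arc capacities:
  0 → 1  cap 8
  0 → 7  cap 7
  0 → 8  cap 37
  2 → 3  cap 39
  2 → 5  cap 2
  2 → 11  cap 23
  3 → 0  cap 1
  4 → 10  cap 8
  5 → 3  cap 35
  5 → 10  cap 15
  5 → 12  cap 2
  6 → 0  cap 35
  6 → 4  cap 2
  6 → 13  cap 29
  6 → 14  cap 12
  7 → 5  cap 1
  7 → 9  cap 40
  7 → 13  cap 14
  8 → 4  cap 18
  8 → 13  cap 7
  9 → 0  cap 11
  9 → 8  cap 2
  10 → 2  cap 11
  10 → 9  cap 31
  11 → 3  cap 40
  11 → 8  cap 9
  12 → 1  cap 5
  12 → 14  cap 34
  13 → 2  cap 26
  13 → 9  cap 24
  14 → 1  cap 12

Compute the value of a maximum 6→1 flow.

augment #1: 6→0→1 bottleneck 8, total now 8
augment #2: 6→14→1 bottleneck 12, total now 20
augment #3: 6→0→7→5→12→1 bottleneck 1, total now 21
augment #4: 6→13→2→5→12→1 bottleneck 1, total now 22

Maximum flow value: 22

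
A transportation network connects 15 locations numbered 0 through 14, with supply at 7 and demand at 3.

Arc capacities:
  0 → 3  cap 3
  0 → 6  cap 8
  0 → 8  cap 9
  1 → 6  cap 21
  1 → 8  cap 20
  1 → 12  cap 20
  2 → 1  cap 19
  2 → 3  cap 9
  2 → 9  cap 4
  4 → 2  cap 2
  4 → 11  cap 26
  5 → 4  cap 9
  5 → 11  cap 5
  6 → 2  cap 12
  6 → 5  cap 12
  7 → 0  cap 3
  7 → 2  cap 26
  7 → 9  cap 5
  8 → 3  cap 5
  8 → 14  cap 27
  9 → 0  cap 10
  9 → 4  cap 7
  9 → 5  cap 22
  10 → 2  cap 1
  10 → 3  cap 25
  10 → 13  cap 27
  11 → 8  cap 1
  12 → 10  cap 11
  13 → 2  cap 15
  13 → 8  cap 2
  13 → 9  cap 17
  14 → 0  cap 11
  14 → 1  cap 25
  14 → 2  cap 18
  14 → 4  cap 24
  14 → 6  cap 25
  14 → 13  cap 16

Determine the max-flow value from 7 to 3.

augment #1: 7→0→3 bottleneck 3, total now 3
augment #2: 7→2→3 bottleneck 9, total now 12
augment #3: 7→2→1→8→3 bottleneck 5, total now 17
augment #4: 7→2→1→12→10→3 bottleneck 11, total now 28

Maximum flow value: 28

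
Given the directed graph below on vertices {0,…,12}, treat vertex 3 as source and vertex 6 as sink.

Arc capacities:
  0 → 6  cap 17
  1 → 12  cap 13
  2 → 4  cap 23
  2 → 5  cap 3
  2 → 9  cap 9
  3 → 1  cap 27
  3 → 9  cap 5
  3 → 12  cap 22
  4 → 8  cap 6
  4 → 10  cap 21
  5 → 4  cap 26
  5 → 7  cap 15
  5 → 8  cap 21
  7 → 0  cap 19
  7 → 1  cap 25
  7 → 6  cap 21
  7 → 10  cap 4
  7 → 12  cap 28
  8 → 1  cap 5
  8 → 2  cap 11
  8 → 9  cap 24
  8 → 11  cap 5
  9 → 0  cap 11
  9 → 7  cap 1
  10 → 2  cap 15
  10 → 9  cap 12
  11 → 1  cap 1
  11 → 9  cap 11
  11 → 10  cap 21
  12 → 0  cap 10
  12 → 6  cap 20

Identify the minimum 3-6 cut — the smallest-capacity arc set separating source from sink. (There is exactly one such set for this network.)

augment #1: 3→12→6 push 20
augment #2: 3→9→0→6 push 5
augment #3: 3→12→0→6 push 2
augment #4: 3→1→12→0→6 push 8
max flow = 35; residual-reachable set from 3 gives S-side
cut edges (S→T): {(3,9), (12,0), (12,6)} total cap 35

Min-cut arcs: {(3,9), (12,0), (12,6)} (total capacity 35)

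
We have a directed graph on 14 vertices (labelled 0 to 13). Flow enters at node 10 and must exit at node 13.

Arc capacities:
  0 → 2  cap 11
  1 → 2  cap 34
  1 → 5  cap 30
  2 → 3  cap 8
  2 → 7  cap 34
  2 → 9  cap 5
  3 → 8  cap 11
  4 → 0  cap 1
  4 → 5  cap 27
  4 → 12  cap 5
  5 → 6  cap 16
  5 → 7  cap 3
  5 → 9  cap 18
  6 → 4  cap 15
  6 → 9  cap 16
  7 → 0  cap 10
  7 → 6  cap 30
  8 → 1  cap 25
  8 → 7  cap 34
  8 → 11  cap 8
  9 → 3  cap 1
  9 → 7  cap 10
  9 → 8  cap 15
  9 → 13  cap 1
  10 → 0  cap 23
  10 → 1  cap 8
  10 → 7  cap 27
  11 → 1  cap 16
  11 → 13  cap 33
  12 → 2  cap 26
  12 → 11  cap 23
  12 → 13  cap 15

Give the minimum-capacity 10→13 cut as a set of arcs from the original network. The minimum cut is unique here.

Min-cut arcs: {(4,12), (8,11), (9,13)} (total capacity 14)

augment #1: 10→0→2→9→13 push 1
augment #2: 10→7→6→4→12→13 push 5
augment #3: 10→0→2→3→8→11→13 push 8
max flow = 14; residual-reachable set from 10 gives S-side
cut edges (S→T): {(4,12), (8,11), (9,13)} total cap 14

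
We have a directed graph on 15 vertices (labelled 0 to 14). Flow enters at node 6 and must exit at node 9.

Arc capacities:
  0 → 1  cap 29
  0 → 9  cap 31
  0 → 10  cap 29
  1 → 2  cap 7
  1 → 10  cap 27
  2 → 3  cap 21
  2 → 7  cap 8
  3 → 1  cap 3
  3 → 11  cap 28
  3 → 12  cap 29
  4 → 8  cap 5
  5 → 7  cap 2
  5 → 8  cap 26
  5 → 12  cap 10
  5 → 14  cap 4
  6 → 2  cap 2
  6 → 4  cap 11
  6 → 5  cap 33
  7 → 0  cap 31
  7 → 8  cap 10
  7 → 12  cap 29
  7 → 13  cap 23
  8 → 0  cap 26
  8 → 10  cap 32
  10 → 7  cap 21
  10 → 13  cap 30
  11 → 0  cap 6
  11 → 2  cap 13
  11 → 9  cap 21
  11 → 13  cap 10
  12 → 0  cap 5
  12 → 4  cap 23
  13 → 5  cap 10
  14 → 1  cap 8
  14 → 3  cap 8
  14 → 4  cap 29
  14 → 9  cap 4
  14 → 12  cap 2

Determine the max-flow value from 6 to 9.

Maximum flow value: 40

augment #1: 6→5→14→9 bottleneck 4, total now 4
augment #2: 6→2→3→11→9 bottleneck 2, total now 6
augment #3: 6→4→8→0→9 bottleneck 5, total now 11
augment #4: 6→5→7→0→9 bottleneck 2, total now 13
augment #5: 6→5→8→0→9 bottleneck 21, total now 34
augment #6: 6→5→12→0→9 bottleneck 3, total now 37
augment #7: 6→5→12→0→1→2→3→11→9 bottleneck 2, total now 39
augment #8: 6→5→8→10→7→0→1→2→3→11→9 bottleneck 1, total now 40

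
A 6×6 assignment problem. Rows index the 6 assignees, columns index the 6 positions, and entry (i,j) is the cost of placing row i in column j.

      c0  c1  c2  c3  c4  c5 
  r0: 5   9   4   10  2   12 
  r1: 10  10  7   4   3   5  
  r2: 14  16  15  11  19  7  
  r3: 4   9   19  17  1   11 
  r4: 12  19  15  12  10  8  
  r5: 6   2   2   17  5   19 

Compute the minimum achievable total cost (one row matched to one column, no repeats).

Minimum assignment cost: 30

optimal assignment: row0→col2 (cost 4), row1→col3 (cost 4), row2→col5 (cost 7), row3→col4 (cost 1), row4→col0 (cost 12), row5→col1 (cost 2)
total = 4 + 4 + 7 + 1 + 12 + 2 = 30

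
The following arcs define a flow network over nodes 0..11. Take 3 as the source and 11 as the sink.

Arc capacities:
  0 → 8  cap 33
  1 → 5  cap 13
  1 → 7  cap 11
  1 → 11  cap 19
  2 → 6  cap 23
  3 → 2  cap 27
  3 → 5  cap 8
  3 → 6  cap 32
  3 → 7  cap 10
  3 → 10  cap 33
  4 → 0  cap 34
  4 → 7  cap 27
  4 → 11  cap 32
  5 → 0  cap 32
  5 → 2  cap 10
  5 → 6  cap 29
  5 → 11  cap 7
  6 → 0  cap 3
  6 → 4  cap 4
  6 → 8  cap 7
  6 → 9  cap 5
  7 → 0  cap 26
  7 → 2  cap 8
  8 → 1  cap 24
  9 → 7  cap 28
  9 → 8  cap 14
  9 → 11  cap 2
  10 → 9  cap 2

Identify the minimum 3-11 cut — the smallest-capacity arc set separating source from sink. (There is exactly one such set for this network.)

Min-cut arcs: {(1,11), (5,11), (6,4), (9,11)} (total capacity 32)

augment #1: 3→5→11 push 7
augment #2: 3→6→4→11 push 4
augment #3: 3→6→9→11 push 2
augment #4: 3→6→8→1→11 push 7
augment #5: 3→5→0→8→1→11 push 1
augment #6: 3→6→0→8→1→11 push 3
augment #7: 3→6→9→8→1→11 push 3
augment #8: 3→7→0→8→1→11 push 5
max flow = 32; residual-reachable set from 3 gives S-side
cut edges (S→T): {(1,11), (5,11), (6,4), (9,11)} total cap 32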